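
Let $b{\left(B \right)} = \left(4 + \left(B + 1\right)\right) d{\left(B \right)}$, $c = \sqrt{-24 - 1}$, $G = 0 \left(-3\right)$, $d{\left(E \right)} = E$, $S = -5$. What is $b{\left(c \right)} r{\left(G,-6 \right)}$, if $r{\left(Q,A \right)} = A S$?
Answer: $-750 + 750 i \approx -750.0 + 750.0 i$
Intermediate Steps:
$G = 0$
$r{\left(Q,A \right)} = - 5 A$ ($r{\left(Q,A \right)} = A \left(-5\right) = - 5 A$)
$c = 5 i$ ($c = \sqrt{-25} = 5 i \approx 5.0 i$)
$b{\left(B \right)} = B \left(5 + B\right)$ ($b{\left(B \right)} = \left(4 + \left(B + 1\right)\right) B = \left(4 + \left(1 + B\right)\right) B = \left(5 + B\right) B = B \left(5 + B\right)$)
$b{\left(c \right)} r{\left(G,-6 \right)} = 5 i \left(5 + 5 i\right) \left(\left(-5\right) \left(-6\right)\right) = 5 i \left(5 + 5 i\right) 30 = 150 i \left(5 + 5 i\right)$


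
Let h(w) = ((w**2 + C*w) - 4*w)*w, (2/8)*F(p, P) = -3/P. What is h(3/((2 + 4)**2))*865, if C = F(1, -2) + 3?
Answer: 52765/1728 ≈ 30.535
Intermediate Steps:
F(p, P) = -12/P (F(p, P) = 4*(-3/P) = -12/P)
C = 9 (C = -12/(-2) + 3 = -12*(-1/2) + 3 = 6 + 3 = 9)
h(w) = w*(w**2 + 5*w) (h(w) = ((w**2 + 9*w) - 4*w)*w = (w**2 + 5*w)*w = w*(w**2 + 5*w))
h(3/((2 + 4)**2))*865 = ((3/((2 + 4)**2))**2*(5 + 3/((2 + 4)**2)))*865 = ((3/(6**2))**2*(5 + 3/(6**2)))*865 = ((3/36)**2*(5 + 3/36))*865 = ((3*(1/36))**2*(5 + 3*(1/36)))*865 = ((1/12)**2*(5 + 1/12))*865 = ((1/144)*(61/12))*865 = (61/1728)*865 = 52765/1728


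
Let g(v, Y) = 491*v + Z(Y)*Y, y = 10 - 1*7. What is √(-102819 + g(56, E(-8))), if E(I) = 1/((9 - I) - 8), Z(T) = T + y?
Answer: I*√6101135/9 ≈ 274.45*I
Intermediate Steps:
y = 3 (y = 10 - 7 = 3)
Z(T) = 3 + T (Z(T) = T + 3 = 3 + T)
E(I) = 1/(1 - I)
g(v, Y) = 491*v + Y*(3 + Y) (g(v, Y) = 491*v + (3 + Y)*Y = 491*v + Y*(3 + Y))
√(-102819 + g(56, E(-8))) = √(-102819 + (491*56 + (-1/(-1 - 8))*(3 - 1/(-1 - 8)))) = √(-102819 + (27496 + (-1/(-9))*(3 - 1/(-9)))) = √(-102819 + (27496 + (-1*(-⅑))*(3 - 1*(-⅑)))) = √(-102819 + (27496 + (3 + ⅑)/9)) = √(-102819 + (27496 + (⅑)*(28/9))) = √(-102819 + (27496 + 28/81)) = √(-102819 + 2227204/81) = √(-6101135/81) = I*√6101135/9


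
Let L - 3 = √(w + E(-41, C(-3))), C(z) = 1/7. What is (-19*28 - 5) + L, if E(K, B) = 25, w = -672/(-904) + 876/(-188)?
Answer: -534 + 2*√148676134/5311 ≈ -529.41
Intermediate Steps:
C(z) = ⅐
w = -20799/5311 (w = -672*(-1/904) + 876*(-1/188) = 84/113 - 219/47 = -20799/5311 ≈ -3.9162)
L = 3 + 2*√148676134/5311 (L = 3 + √(-20799/5311 + 25) = 3 + √(111976/5311) = 3 + 2*√148676134/5311 ≈ 7.5917)
(-19*28 - 5) + L = (-19*28 - 5) + (3 + 2*√148676134/5311) = (-532 - 5) + (3 + 2*√148676134/5311) = -537 + (3 + 2*√148676134/5311) = -534 + 2*√148676134/5311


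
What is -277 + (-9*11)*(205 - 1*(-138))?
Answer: -34234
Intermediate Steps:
-277 + (-9*11)*(205 - 1*(-138)) = -277 - 99*(205 + 138) = -277 - 99*343 = -277 - 33957 = -34234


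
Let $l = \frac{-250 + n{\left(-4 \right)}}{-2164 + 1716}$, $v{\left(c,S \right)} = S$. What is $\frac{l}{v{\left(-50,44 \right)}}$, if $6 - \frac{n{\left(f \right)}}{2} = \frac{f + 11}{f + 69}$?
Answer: $\frac{553}{45760} \approx 0.012085$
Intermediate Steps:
$n{\left(f \right)} = 12 - \frac{2 \left(11 + f\right)}{69 + f}$ ($n{\left(f \right)} = 12 - 2 \frac{f + 11}{f + 69} = 12 - 2 \frac{11 + f}{69 + f} = 12 - \frac{2 \left(11 + f\right)}{69 + f}$)
$l = \frac{553}{1040}$ ($l = \frac{-250 + \frac{2 \left(403 + 5 \left(-4\right)\right)}{69 - 4}}{-2164 + 1716} = \frac{-250 + \frac{2 \left(403 - 20\right)}{65}}{-448} = \left(-250 + 2 \cdot \frac{1}{65} \cdot 383\right) \left(- \frac{1}{448}\right) = \left(-250 + \frac{766}{65}\right) \left(- \frac{1}{448}\right) = \left(- \frac{15484}{65}\right) \left(- \frac{1}{448}\right) = \frac{553}{1040} \approx 0.53173$)
$\frac{l}{v{\left(-50,44 \right)}} = \frac{553}{1040 \cdot 44} = \frac{553}{1040} \cdot \frac{1}{44} = \frac{553}{45760}$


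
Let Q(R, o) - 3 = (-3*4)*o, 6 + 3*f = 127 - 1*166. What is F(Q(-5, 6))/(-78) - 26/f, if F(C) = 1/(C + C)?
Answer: 93293/53820 ≈ 1.7334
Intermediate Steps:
f = -15 (f = -2 + (127 - 1*166)/3 = -2 + (127 - 166)/3 = -2 + (⅓)*(-39) = -2 - 13 = -15)
Q(R, o) = 3 - 12*o (Q(R, o) = 3 + (-3*4)*o = 3 - 12*o)
F(C) = 1/(2*C)
F(Q(-5, 6))/(-78) - 26/f = (1/(2*(3 - 12*6)))/(-78) - 26/(-15) = (1/(2*(3 - 72)))*(-1/78) - 26*(-1/15) = ((½)/(-69))*(-1/78) + 26/15 = ((½)*(-1/69))*(-1/78) + 26/15 = -1/138*(-1/78) + 26/15 = 1/10764 + 26/15 = 93293/53820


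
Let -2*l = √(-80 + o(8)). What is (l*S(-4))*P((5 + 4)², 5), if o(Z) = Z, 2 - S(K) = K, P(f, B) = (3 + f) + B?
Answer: -1602*I*√2 ≈ -2265.6*I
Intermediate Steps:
P(f, B) = 3 + B + f
S(K) = 2 - K
l = -3*I*√2 (l = -√(-80 + 8)/2 = -3*I*√2 ≈ -4.2426*I)
(l*S(-4))*P((5 + 4)², 5) = ((-3*I*√2)*(2 - 1*(-4)))*(3 + 5 + (5 + 4)²) = ((-3*I*√2)*(2 + 4))*(3 + 5 + 9²) = (-3*I*√2*6)*(3 + 5 + 81) = -18*I*√2*89 = -1602*I*√2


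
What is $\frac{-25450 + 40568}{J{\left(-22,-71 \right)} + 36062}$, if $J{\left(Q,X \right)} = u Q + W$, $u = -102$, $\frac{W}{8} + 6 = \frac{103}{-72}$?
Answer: $\frac{136062}{344219} \approx 0.39528$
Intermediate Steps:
$W = - \frac{535}{9}$ ($W = -48 + 8 \frac{103}{-72} = -48 + 8 \cdot 103 \left(- \frac{1}{72}\right) = -48 + 8 \left(- \frac{103}{72}\right) = -48 - \frac{103}{9} = - \frac{535}{9} \approx -59.444$)
$J{\left(Q,X \right)} = - \frac{535}{9} - 102 Q$ ($J{\left(Q,X \right)} = - 102 Q - \frac{535}{9} = - \frac{535}{9} - 102 Q$)
$\frac{-25450 + 40568}{J{\left(-22,-71 \right)} + 36062} = \frac{-25450 + 40568}{\left(- \frac{535}{9} - -2244\right) + 36062} = \frac{15118}{\left(- \frac{535}{9} + 2244\right) + 36062} = \frac{15118}{\frac{19661}{9} + 36062} = \frac{15118}{\frac{344219}{9}} = 15118 \cdot \frac{9}{344219} = \frac{136062}{344219}$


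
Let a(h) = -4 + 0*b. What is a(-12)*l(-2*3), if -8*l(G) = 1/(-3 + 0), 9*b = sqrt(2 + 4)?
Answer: -1/6 ≈ -0.16667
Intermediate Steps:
b = sqrt(6)/9 (b = sqrt(2 + 4)/9 = sqrt(6)/9 ≈ 0.27217)
a(h) = -4 (a(h) = -4 + 0*(sqrt(6)/9) = -4 + 0 = -4)
l(G) = 1/24 (l(G) = -1/(8*(-3 + 0)) = -1/8/(-3) = -1/8*(-1/3) = 1/24)
a(-12)*l(-2*3) = -4*1/24 = -1/6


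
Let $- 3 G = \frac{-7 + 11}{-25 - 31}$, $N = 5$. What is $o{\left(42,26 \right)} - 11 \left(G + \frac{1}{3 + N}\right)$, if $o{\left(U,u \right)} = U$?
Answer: $\frac{6781}{168} \approx 40.363$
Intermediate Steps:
$G = \frac{1}{42}$ ($G = - \frac{\left(-7 + 11\right) \frac{1}{-25 - 31}}{3} = - \frac{4 \frac{1}{-56}}{3} = - \frac{4 \left(- \frac{1}{56}\right)}{3} = \left(- \frac{1}{3}\right) \left(- \frac{1}{14}\right) = \frac{1}{42} \approx 0.02381$)
$o{\left(42,26 \right)} - 11 \left(G + \frac{1}{3 + N}\right) = 42 - 11 \left(\frac{1}{42} + \frac{1}{3 + 5}\right) = 42 - 11 \left(\frac{1}{42} + \frac{1}{8}\right) = 42 - \frac{275}{168} = \frac{6781}{168}$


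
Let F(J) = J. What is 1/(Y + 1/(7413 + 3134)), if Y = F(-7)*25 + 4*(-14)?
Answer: -10547/2436356 ≈ -0.0043290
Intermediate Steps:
Y = -231 (Y = -7*25 + 4*(-14) = -175 - 56 = -231)
1/(Y + 1/(7413 + 3134)) = 1/(-231 + 1/(7413 + 3134)) = 1/(-231 + 1/10547) = 1/(-2436356/10547) = -10547/2436356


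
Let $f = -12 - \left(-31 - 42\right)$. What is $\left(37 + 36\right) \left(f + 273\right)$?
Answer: $24382$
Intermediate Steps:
$f = 61$ ($f = -12 - \left(-31 - 42\right) = -12 - -73 = -12 + 73 = 61$)
$\left(37 + 36\right) \left(f + 273\right) = \left(37 + 36\right) \left(61 + 273\right) = 73 \cdot 334 = 24382$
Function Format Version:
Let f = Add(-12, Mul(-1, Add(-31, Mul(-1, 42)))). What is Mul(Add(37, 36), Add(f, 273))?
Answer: 24382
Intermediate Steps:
f = 61 (f = Add(-12, Mul(-1, Add(-31, -42))) = Add(-12, Mul(-1, -73)) = Add(-12, 73) = 61)
Mul(Add(37, 36), Add(f, 273)) = Mul(Add(37, 36), Add(61, 273)) = Mul(73, 334) = 24382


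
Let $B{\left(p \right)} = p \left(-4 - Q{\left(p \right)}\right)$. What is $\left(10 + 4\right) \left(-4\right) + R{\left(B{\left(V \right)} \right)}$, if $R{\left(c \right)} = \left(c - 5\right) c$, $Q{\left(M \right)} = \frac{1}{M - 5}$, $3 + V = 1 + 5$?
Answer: $\frac{427}{4} \approx 106.75$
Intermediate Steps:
$V = 3$ ($V = -3 + \left(1 + 5\right) = -3 + 6 = 3$)
$Q{\left(M \right)} = \frac{1}{-5 + M}$
$B{\left(p \right)} = p \left(-4 - \frac{1}{-5 + p}\right)$
$R{\left(c \right)} = c \left(-5 + c\right)$ ($R{\left(c \right)} = \left(-5 + c\right) c = c \left(-5 + c\right)$)
$\left(10 + 4\right) \left(-4\right) + R{\left(B{\left(V \right)} \right)} = \left(10 + 4\right) \left(-4\right) + \frac{3 \left(19 - 12\right)}{-5 + 3} \left(-5 + \frac{3 \left(19 - 12\right)}{-5 + 3}\right) = 14 \left(-4\right) + \frac{3 \left(19 - 12\right)}{-2} \left(-5 + \frac{3 \left(19 - 12\right)}{-2}\right) = -56 + 3 \left(- \frac{1}{2}\right) 7 \left(-5 + 3 \left(- \frac{1}{2}\right) 7\right) = -56 - \frac{21 \left(-5 - \frac{21}{2}\right)}{2} = -56 - - \frac{651}{4} = -56 + \frac{651}{4} = \frac{427}{4}$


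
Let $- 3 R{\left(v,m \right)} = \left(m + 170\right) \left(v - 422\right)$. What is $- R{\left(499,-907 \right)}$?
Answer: $- \frac{56749}{3} \approx -18916.0$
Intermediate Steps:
$R{\left(v,m \right)} = - \frac{\left(-422 + v\right) \left(170 + m\right)}{3}$ ($R{\left(v,m \right)} = - \frac{\left(m + 170\right) \left(v - 422\right)}{3} = - \frac{\left(170 + m\right) \left(-422 + v\right)}{3} = - \frac{\left(-422 + v\right) \left(170 + m\right)}{3}$)
$- R{\left(499,-907 \right)} = - (\frac{71740}{3} - \frac{84830}{3} + \frac{422}{3} \left(-907\right) - \left(- \frac{907}{3}\right) 499) = - (\frac{71740}{3} - \frac{84830}{3} - \frac{382754}{3} + \frac{452593}{3}) = \left(-1\right) \frac{56749}{3} = - \frac{56749}{3}$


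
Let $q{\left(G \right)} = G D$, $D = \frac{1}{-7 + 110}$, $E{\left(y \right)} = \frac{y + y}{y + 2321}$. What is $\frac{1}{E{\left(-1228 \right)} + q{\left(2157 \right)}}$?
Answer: $\frac{112579}{2104633} \approx 0.053491$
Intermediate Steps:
$E{\left(y \right)} = \frac{2 y}{2321 + y}$
$D = \frac{1}{103} \approx 0.0097087$
$q{\left(G \right)} = \frac{G}{103}$ ($q{\left(G \right)} = G \frac{1}{103} = \frac{G}{103}$)
$\frac{1}{E{\left(-1228 \right)} + q{\left(2157 \right)}} = \frac{1}{2 \left(-1228\right) \frac{1}{2321 - 1228} + \frac{1}{103} \cdot 2157} = \frac{1}{2 \left(-1228\right) \frac{1}{1093} + \frac{2157}{103}} = \frac{1}{- \frac{2456}{1093} + \frac{2157}{103}} = \frac{1}{\frac{2104633}{112579}} = \frac{112579}{2104633}$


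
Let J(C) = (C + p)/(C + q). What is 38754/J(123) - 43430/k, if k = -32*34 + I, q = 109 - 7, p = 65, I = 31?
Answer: 4612417445/99358 ≈ 46422.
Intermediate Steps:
q = 102
k = -1057 (k = -32*34 + 31 = -1088 + 31 = -1057)
J(C) = (65 + C)/(102 + C) (J(C) = (C + 65)/(C + 102) = (65 + C)/(102 + C))
38754/J(123) - 43430/k = 38754/(((65 + 123)/(102 + 123))) - 43430/(-1057) = 38754/((188/225)) - 43430*(-1/1057) = 38754/(((1/225)*188)) + 43430/1057 = 38754/(188/225) + 43430/1057 = 38754*(225/188) + 43430/1057 = 4359825/94 + 43430/1057 = 4612417445/99358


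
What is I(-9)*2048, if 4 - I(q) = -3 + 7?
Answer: 0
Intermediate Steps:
I(q) = 0 (I(q) = 4 - (-3 + 7) = 4 - 1*4 = 4 - 4 = 0)
I(-9)*2048 = 0*2048 = 0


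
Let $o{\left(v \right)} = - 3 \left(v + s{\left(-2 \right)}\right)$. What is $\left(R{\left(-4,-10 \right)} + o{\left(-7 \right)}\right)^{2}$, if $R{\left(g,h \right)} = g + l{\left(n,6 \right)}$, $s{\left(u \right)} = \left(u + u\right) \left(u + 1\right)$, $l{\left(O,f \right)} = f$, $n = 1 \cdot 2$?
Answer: $121$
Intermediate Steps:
$n = 2$
$s{\left(u \right)} = 2 u \left(1 + u\right)$
$R{\left(g,h \right)} = 6 + g$ ($R{\left(g,h \right)} = g + 6 = 6 + g$)
$o{\left(v \right)} = -12 - 3 v$ ($o{\left(v \right)} = - 3 \left(v + 2 \left(-2\right) \left(1 - 2\right)\right) = - 3 \left(v + 2 \left(-2\right) \left(-1\right)\right) = - 3 \left(v + 4\right) = - 3 \left(4 + v\right) = -12 - 3 v$)
$\left(R{\left(-4,-10 \right)} + o{\left(-7 \right)}\right)^{2} = \left(\left(6 - 4\right) - -9\right)^{2} = \left(2 + \left(-12 + 21\right)\right)^{2} = \left(2 + 9\right)^{2} = 11^{2} = 121$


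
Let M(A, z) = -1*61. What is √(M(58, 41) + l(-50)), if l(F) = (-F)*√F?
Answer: √(-61 + 250*I*√2) ≈ 12.202 + 14.488*I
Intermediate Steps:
M(A, z) = -61
l(F) = -F^(3/2)
√(M(58, 41) + l(-50)) = √(-61 - (-50)^(3/2)) = √(-61 - (-250)*I*√2) = √(-61 + 250*I*√2)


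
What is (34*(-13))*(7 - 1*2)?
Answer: -2210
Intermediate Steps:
(34*(-13))*(7 - 1*2) = -442*(7 - 2) = -442*5 = -2210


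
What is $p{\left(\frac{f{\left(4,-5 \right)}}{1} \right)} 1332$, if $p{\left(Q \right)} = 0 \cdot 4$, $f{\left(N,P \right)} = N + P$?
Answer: $0$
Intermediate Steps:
$p{\left(Q \right)} = 0$
$p{\left(\frac{f{\left(4,-5 \right)}}{1} \right)} 1332 = 0 \cdot 1332 = 0$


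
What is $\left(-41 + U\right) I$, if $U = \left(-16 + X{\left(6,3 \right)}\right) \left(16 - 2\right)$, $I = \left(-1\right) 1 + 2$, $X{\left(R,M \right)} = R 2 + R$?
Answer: $-13$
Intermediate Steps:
$X{\left(R,M \right)} = 3 R$ ($X{\left(R,M \right)} = 2 R + R = 3 R$)
$I = 1$ ($I = -1 + 2 = 1$)
$U = 28$ ($U = \left(-16 + 3 \cdot 6\right) \left(16 - 2\right) = \left(-16 + 18\right) 14 = 2 \cdot 14 = 28$)
$\left(-41 + U\right) I = \left(-41 + 28\right) 1 = \left(-13\right) 1 = -13$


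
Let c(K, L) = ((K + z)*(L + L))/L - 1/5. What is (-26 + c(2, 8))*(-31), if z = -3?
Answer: 4371/5 ≈ 874.20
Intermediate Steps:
c(K, L) = -31/5 + 2*K (c(K, L) = ((K - 3)*(L + L))/L - 1/5 = ((-3 + K)*(2*L))/L - 1*⅕ = (2*L*(-3 + K))/L - ⅕ = (-6 + 2*K) - ⅕ = -31/5 + 2*K)
(-26 + c(2, 8))*(-31) = (-26 + (-31/5 + 2*2))*(-31) = (-26 + (-31/5 + 4))*(-31) = (-26 - 11/5)*(-31) = -141/5*(-31) = 4371/5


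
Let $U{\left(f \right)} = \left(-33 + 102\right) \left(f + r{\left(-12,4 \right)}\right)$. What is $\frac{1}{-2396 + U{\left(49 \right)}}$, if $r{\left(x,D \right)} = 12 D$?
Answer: $\frac{1}{4297} \approx 0.00023272$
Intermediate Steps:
$U{\left(f \right)} = 3312 + 69 f$ ($U{\left(f \right)} = \left(-33 + 102\right) \left(f + 12 \cdot 4\right) = 69 \left(f + 48\right) = 69 \left(48 + f\right) = 3312 + 69 f$)
$\frac{1}{-2396 + U{\left(49 \right)}} = \frac{1}{-2396 + \left(3312 + 69 \cdot 49\right)} = \frac{1}{-2396 + \left(3312 + 3381\right)} = \frac{1}{-2396 + 6693} = \frac{1}{4297}$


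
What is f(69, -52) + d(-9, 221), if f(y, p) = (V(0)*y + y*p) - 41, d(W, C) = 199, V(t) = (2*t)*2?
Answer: -3430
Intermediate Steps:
V(t) = 4*t
f(y, p) = -41 + p*y (f(y, p) = ((4*0)*y + y*p) - 41 = (0*y + p*y) - 41 = (0 + p*y) - 41 = p*y - 41 = -41 + p*y)
f(69, -52) + d(-9, 221) = (-41 - 52*69) + 199 = (-41 - 3588) + 199 = -3629 + 199 = -3430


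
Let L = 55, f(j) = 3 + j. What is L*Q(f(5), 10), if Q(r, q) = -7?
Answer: -385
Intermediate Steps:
L*Q(f(5), 10) = 55*(-7) = -385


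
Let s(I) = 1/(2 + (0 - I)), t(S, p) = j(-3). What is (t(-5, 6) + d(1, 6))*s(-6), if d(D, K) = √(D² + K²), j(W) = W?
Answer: -3/8 + √37/8 ≈ 0.38535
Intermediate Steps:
t(S, p) = -3
s(I) = 1/(2 - I)
(t(-5, 6) + d(1, 6))*s(-6) = (-3 + √(1² + 6²))*(-1/(-2 - 6)) = (-3 + √(1 + 36))*(-1/(-8)) = (-3 + √37)*(-1*(-⅛)) = (-3 + √37)*(⅛) = -3/8 + √37/8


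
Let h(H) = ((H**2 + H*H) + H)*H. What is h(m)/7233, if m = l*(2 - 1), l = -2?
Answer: -4/2411 ≈ -0.0016591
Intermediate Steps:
m = -2 (m = -2*(2 - 1) = -2*1 = -2)
h(H) = H*(H + 2*H**2) (h(H) = ((H**2 + H**2) + H)*H = (2*H**2 + H)*H = (H + 2*H**2)*H = H*(H + 2*H**2))
h(m)/7233 = ((-2)**2*(1 + 2*(-2)))/7233 = (4*(1 - 4))*(1/7233) = (4*(-3))*(1/7233) = -12*1/7233 = -4/2411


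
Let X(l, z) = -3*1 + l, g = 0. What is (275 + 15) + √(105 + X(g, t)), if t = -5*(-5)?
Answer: 290 + √102 ≈ 300.10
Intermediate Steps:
t = 25
X(l, z) = -3 + l
(275 + 15) + √(105 + X(g, t)) = (275 + 15) + √(105 + (-3 + 0)) = 290 + √(105 - 3) = 290 + √102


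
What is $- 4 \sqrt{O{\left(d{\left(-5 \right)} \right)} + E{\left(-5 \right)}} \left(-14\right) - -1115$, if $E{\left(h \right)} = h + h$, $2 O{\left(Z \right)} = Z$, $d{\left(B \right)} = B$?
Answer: $1115 + 140 i \sqrt{2} \approx 1115.0 + 197.99 i$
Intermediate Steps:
$O{\left(Z \right)} = \frac{Z}{2}$
$E{\left(h \right)} = 2 h$
$- 4 \sqrt{O{\left(d{\left(-5 \right)} \right)} + E{\left(-5 \right)}} \left(-14\right) - -1115 = - 4 \sqrt{\frac{1}{2} \left(-5\right) + 2 \left(-5\right)} \left(-14\right) - -1115 = - 4 \sqrt{- \frac{5}{2} - 10} \left(-14\right) + 1115 = - 4 \sqrt{- \frac{25}{2}} \left(-14\right) + 1115 = - 4 \frac{5 i \sqrt{2}}{2} \left(-14\right) + 1115 = - 10 i \sqrt{2} \left(-14\right) + 1115 = 140 i \sqrt{2} + 1115 = 1115 + 140 i \sqrt{2}$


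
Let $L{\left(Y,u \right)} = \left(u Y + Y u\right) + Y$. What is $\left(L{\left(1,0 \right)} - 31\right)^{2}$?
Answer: $900$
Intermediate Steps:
$L{\left(Y,u \right)} = Y + 2 Y u$ ($L{\left(Y,u \right)} = \left(Y u + Y u\right) + Y = 2 Y u + Y = Y + 2 Y u$)
$\left(L{\left(1,0 \right)} - 31\right)^{2} = \left(1 \left(1 + 2 \cdot 0\right) - 31\right)^{2} = \left(1 \left(1 + 0\right) - 31\right)^{2} = \left(1 \cdot 1 - 31\right)^{2} = \left(1 - 31\right)^{2} = \left(-30\right)^{2} = 900$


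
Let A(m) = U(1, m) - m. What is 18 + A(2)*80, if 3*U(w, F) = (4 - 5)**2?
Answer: -346/3 ≈ -115.33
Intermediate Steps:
U(w, F) = 1/3 (U(w, F) = (4 - 5)**2/3 = (1/3)*(-1)**2 = (1/3)*1 = 1/3)
A(m) = 1/3 - m
18 + A(2)*80 = 18 + (1/3 - 1*2)*80 = 18 + (1/3 - 2)*80 = 18 - 5/3*80 = 18 - 400/3 = -346/3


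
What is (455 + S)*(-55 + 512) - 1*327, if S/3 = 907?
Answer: 1451105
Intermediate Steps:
S = 2721 (S = 3*907 = 2721)
(455 + S)*(-55 + 512) - 1*327 = (455 + 2721)*(-55 + 512) - 1*327 = 3176*457 - 327 = 1451432 - 327 = 1451105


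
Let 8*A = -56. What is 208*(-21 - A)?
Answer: -2912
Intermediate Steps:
A = -7 (A = (⅛)*(-56) = -7)
208*(-21 - A) = 208*(-21 - 1*(-7)) = 208*(-21 + 7) = 208*(-14) = -2912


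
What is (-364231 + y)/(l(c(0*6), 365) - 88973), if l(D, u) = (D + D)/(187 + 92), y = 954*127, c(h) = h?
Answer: 243073/88973 ≈ 2.7320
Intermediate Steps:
y = 121158
l(D, u) = 2*D/279 (l(D, u) = (2*D)/279 = (2*D)*(1/279) = 2*D/279)
(-364231 + y)/(l(c(0*6), 365) - 88973) = (-364231 + 121158)/(2*(0*6)/279 - 88973) = -243073/((2/279)*0 - 88973) = -243073/(0 - 88973) = -243073/(-88973) = -243073*(-1/88973) = 243073/88973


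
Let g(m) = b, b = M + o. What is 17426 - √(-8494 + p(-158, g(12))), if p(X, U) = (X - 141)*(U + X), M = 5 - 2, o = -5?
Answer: 17426 - √39346 ≈ 17228.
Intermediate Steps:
M = 3
b = -2 (b = 3 - 5 = -2)
g(m) = -2
p(X, U) = (-141 + X)*(U + X)
17426 - √(-8494 + p(-158, g(12))) = 17426 - √(-8494 + ((-158)² - 141*(-2) - 141*(-158) - 2*(-158))) = 17426 - √(-8494 + (24964 + 282 + 22278 + 316)) = 17426 - √(-8494 + 47840) = 17426 - √39346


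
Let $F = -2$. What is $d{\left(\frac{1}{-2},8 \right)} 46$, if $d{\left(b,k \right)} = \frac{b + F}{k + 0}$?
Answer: $- \frac{115}{8} \approx -14.375$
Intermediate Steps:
$d{\left(b,k \right)} = \frac{-2 + b}{k}$ ($d{\left(b,k \right)} = \frac{b - 2}{k + 0} = \frac{-2 + b}{k}$)
$d{\left(\frac{1}{-2},8 \right)} 46 = \frac{-2 + \frac{1}{-2}}{8} \cdot 46 = \frac{-2 - \frac{1}{2}}{8} \cdot 46 = \frac{1}{8} \left(- \frac{5}{2}\right) 46 = \left(- \frac{5}{16}\right) 46 = - \frac{115}{8}$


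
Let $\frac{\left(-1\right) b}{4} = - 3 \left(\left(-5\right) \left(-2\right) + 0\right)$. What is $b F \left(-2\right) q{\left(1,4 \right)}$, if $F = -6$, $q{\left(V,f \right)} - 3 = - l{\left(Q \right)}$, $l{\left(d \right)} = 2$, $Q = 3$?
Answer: $1440$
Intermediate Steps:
$q{\left(V,f \right)} = 1$ ($q{\left(V,f \right)} = 3 - 2 = 1$)
$b = 120$ ($b = - 4 \left(- 3 \left(\left(-5\right) \left(-2\right) + 0\right)\right) = - 4 \left(- 3 \left(10 + 0\right)\right) = - 4 \left(\left(-3\right) 10\right) = \left(-4\right) \left(-30\right) = 120$)
$b F \left(-2\right) q{\left(1,4 \right)} = 120 \left(-6\right) \left(-2\right) 1 = 120 \cdot 12 \cdot 1 = 120 \cdot 12 = 1440$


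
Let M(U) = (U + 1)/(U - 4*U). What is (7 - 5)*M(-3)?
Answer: -4/9 ≈ -0.44444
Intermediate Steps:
M(U) = -(1 + U)/(3*U) (M(U) = (1 + U)/((-3*U)) = (1 + U)*(-1/(3*U)) = -(1 + U)/(3*U))
(7 - 5)*M(-3) = (7 - 5)*((⅓)*(-1 - 1*(-3))/(-3)) = 2*((⅓)*(-⅓)*(-1 + 3)) = 2*((⅓)*(-⅓)*2) = 2*(-2/9) = -4/9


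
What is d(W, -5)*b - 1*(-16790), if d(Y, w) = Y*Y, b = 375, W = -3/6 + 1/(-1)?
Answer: 70535/4 ≈ 17634.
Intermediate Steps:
W = -3/2 (W = -3*1/6 + 1*(-1) = -1/2 - 1 = -3/2 ≈ -1.5000)
d(Y, w) = Y**2
d(W, -5)*b - 1*(-16790) = (-3/2)**2*375 - 1*(-16790) = (9/4)*375 + 16790 = 3375/4 + 16790 = 70535/4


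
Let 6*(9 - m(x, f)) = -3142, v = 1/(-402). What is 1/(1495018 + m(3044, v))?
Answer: 3/4486652 ≈ 6.6865e-7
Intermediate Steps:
v = -1/402 ≈ -0.0024876
m(x, f) = 1598/3 (m(x, f) = 9 - ⅙*(-3142) = 9 + 1571/3 = 1598/3)
1/(1495018 + m(3044, v)) = 1/(1495018 + 1598/3) = 1/(4486652/3) = 3/4486652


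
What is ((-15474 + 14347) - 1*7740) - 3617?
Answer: -12484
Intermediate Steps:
((-15474 + 14347) - 1*7740) - 3617 = (-1127 - 7740) - 3617 = -8867 - 3617 = -12484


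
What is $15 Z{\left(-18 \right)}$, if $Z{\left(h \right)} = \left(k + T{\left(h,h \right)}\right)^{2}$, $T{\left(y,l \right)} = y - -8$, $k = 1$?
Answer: $1215$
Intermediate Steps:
$T{\left(y,l \right)} = 8 + y$ ($T{\left(y,l \right)} = y + 8 = 8 + y$)
$Z{\left(h \right)} = \left(9 + h\right)^{2}$ ($Z{\left(h \right)} = \left(1 + \left(8 + h\right)\right)^{2} = \left(9 + h\right)^{2}$)
$15 Z{\left(-18 \right)} = 15 \left(9 - 18\right)^{2} = 15 \left(-9\right)^{2} = 15 \cdot 81 = 1215$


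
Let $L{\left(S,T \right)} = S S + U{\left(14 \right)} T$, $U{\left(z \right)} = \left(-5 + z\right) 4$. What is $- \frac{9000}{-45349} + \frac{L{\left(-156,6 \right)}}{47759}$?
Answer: $\frac{1543239648}{2165822891} \approx 0.71254$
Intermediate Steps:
$U{\left(z \right)} = -20 + 4 z$
$L{\left(S,T \right)} = S^{2} + 36 T$ ($L{\left(S,T \right)} = S S + \left(-20 + 4 \cdot 14\right) T = S^{2} + \left(-20 + 56\right) T = S^{2} + 36 T$)
$- \frac{9000}{-45349} + \frac{L{\left(-156,6 \right)}}{47759} = - \frac{9000}{-45349} + \frac{\left(-156\right)^{2} + 36 \cdot 6}{47759} = \left(-9000\right) \left(- \frac{1}{45349}\right) + \left(24336 + 216\right) \frac{1}{47759} = \frac{9000}{45349} + 24552 \cdot \frac{1}{47759} = \frac{9000}{45349} + \frac{24552}{47759} = \frac{1543239648}{2165822891}$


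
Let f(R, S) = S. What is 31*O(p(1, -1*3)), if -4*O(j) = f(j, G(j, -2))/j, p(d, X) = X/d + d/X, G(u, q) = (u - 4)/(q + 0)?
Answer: 341/40 ≈ 8.5250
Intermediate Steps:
G(u, q) = (-4 + u)/q
O(j) = -(2 - j/2)/(4*j) (O(j) = -(-4 + j)/(-2)/(4*j) = -(-(-4 + j)/2)/(4*j) = -(2 - j/2)/(4*j))
31*O(p(1, -1*3)) = 31*((-4 + (-1*3/1 + 1/(-1*3)))/(8*(-1*3/1 + 1/(-1*3)))) = 31*((-4 + (-3*1 + 1/(-3)))/(8*(-3*1 + 1/(-3)))) = 31*((-4 + (-3 + 1*(-⅓)))/(8*(-3 + 1*(-⅓)))) = 31*((-4 + (-3 - ⅓))/(8*(-3 - ⅓))) = 31*((-4 - 10/3)/(8*(-10/3))) = 31*((⅛)*(-3/10)*(-22/3)) = 31*(11/40) = 341/40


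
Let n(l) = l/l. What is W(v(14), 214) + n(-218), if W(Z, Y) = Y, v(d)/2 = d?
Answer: 215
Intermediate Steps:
v(d) = 2*d
n(l) = 1
W(v(14), 214) + n(-218) = 214 + 1 = 215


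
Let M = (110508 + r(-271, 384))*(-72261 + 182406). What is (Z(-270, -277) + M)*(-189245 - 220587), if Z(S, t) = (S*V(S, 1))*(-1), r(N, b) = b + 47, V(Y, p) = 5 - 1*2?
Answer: -5007891700319880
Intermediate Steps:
V(Y, p) = 3 (V(Y, p) = 5 - 2 = 3)
r(N, b) = 47 + b
Z(S, t) = -3*S (Z(S, t) = (S*3)*(-1) = (3*S)*(-1) = -3*S)
M = 12219376155 (M = (110508 + (47 + 384))*(-72261 + 182406) = (110508 + 431)*110145 = 110939*110145 = 12219376155)
(Z(-270, -277) + M)*(-189245 - 220587) = (-3*(-270) + 12219376155)*(-189245 - 220587) = (810 + 12219376155)*(-409832) = 12219376965*(-409832) = -5007891700319880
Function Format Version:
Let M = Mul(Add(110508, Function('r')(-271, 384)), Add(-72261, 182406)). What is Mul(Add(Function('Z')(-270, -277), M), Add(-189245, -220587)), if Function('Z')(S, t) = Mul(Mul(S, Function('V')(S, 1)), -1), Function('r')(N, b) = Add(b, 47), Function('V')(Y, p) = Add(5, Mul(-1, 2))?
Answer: -5007891700319880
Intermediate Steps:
Function('V')(Y, p) = 3 (Function('V')(Y, p) = Add(5, -2) = 3)
Function('r')(N, b) = Add(47, b)
Function('Z')(S, t) = Mul(-3, S) (Function('Z')(S, t) = Mul(Mul(S, 3), -1) = Mul(Mul(3, S), -1) = Mul(-3, S))
M = 12219376155 (M = Mul(Add(110508, Add(47, 384)), Add(-72261, 182406)) = Mul(Add(110508, 431), 110145) = Mul(110939, 110145) = 12219376155)
Mul(Add(Function('Z')(-270, -277), M), Add(-189245, -220587)) = Mul(Add(Mul(-3, -270), 12219376155), Add(-189245, -220587)) = Mul(Add(810, 12219376155), -409832) = Mul(12219376965, -409832) = -5007891700319880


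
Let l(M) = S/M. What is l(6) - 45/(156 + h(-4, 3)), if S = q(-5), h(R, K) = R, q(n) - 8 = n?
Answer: 31/152 ≈ 0.20395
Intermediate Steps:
q(n) = 8 + n
S = 3 (S = 8 - 5 = 3)
l(M) = 3/M
l(6) - 45/(156 + h(-4, 3)) = 3/6 - 45/(156 - 4) = 3*(1/6) - 45/152 = 1/2 + (1/152)*(-45) = 1/2 - 45/152 = 31/152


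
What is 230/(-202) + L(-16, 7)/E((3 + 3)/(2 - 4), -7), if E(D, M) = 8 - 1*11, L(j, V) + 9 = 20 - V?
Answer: -749/303 ≈ -2.4719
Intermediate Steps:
L(j, V) = 11 - V (L(j, V) = -9 + (20 - V) = 11 - V)
E(D, M) = -3 (E(D, M) = 8 - 11 = -3)
230/(-202) + L(-16, 7)/E((3 + 3)/(2 - 4), -7) = 230/(-202) + (11 - 1*7)/(-3) = 230*(-1/202) + (11 - 7)*(-⅓) = -115/101 + 4*(-⅓) = -115/101 - 4/3 = -749/303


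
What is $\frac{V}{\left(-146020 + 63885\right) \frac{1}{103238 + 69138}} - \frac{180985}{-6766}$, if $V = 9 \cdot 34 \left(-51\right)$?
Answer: $\frac{18216080828671}{555725410} \approx 32779.0$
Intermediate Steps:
$V = -15606$ ($V = 306 \left(-51\right) = -15606$)
$\frac{V}{\left(-146020 + 63885\right) \frac{1}{103238 + 69138}} - \frac{180985}{-6766} = - \frac{15606}{\left(-146020 + 63885\right) \frac{1}{103238 + 69138}} - \frac{180985}{-6766} = - \frac{15606}{\left(-82135\right) \frac{1}{172376}} - - \frac{180985}{6766} = - \frac{15606}{\left(-82135\right) \frac{1}{172376}} + \frac{180985}{6766} = - \frac{15606}{- \frac{82135}{172376}} + \frac{180985}{6766} = \left(-15606\right) \left(- \frac{172376}{82135}\right) + \frac{180985}{6766} = \frac{2690099856}{82135} + \frac{180985}{6766} = \frac{18216080828671}{555725410}$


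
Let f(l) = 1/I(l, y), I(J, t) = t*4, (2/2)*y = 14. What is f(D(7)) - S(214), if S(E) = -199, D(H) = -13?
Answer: 11145/56 ≈ 199.02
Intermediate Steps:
y = 14
I(J, t) = 4*t
f(l) = 1/56 (f(l) = 1/(4*14) = 1/56)
f(D(7)) - S(214) = 1/56 - 1*(-199) = 1/56 + 199 = 11145/56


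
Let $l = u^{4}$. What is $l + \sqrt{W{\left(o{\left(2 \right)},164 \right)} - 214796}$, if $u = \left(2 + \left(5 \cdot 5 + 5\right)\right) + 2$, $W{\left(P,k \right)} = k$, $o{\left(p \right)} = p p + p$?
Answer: $1336336 + 6 i \sqrt{5962} \approx 1.3363 \cdot 10^{6} + 463.28 i$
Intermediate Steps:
$o{\left(p \right)} = p + p^{2}$ ($o{\left(p \right)} = p^{2} + p = p + p^{2}$)
$u = 34$ ($u = \left(2 + \left(25 + 5\right)\right) + 2 = \left(2 + 30\right) + 2 = 32 + 2 = 34$)
$l = 1336336$ ($l = 34^{4} = 1336336$)
$l + \sqrt{W{\left(o{\left(2 \right)},164 \right)} - 214796} = 1336336 + \sqrt{164 - 214796} = 1336336 + \sqrt{-214632} = 1336336 + 6 i \sqrt{5962}$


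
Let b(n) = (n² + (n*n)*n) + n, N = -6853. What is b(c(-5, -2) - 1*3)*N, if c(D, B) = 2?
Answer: 6853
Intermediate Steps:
b(n) = n + n² + n³ (b(n) = (n² + n²*n) + n = (n² + n³) + n = n + n² + n³)
b(c(-5, -2) - 1*3)*N = ((2 - 1*3)*(1 + (2 - 1*3) + (2 - 1*3)²))*(-6853) = ((2 - 3)*(1 + (2 - 3) + (2 - 3)²))*(-6853) = -(1 - 1 + (-1)²)*(-6853) = -(1 - 1 + 1)*(-6853) = -1*1*(-6853) = -1*(-6853) = 6853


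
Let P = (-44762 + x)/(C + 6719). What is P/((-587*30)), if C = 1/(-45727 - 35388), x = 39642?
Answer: 10382720/239941393881 ≈ 4.3272e-5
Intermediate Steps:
C = -1/81115 (C = 1/(-81115) = -1/81115 ≈ -1.2328e-5)
P = -103827200/136252921 (P = (-44762 + 39642)/(-1/81115 + 6719) = -5120/545011684/81115 = -5120*81115/545011684 = -103827200/136252921 ≈ -0.76202)
P/((-587*30)) = -103827200/(136252921*((-587*30))) = -103827200/136252921/(-17610) = -103827200/136252921*(-1/17610) = 10382720/239941393881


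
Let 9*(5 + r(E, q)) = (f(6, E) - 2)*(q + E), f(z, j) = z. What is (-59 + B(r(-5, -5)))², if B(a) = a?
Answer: 379456/81 ≈ 4684.6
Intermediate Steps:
r(E, q) = -5 + 4*E/9 + 4*q/9 (r(E, q) = -5 + ((6 - 2)*(q + E))/9 = -5 + (4*(E + q))/9 = -5 + (4*E + 4*q)/9 = -5 + (4*E/9 + 4*q/9) = -5 + 4*E/9 + 4*q/9)
(-59 + B(r(-5, -5)))² = (-59 + (-5 + (4/9)*(-5) + (4/9)*(-5)))² = (-59 + (-5 - 20/9 - 20/9))² = (-59 - 85/9)² = (-616/9)² = 379456/81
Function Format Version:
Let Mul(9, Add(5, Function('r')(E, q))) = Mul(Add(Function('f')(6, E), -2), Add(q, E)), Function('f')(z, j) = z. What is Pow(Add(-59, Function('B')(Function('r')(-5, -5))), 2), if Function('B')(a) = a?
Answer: Rational(379456, 81) ≈ 4684.6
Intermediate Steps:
Function('r')(E, q) = Add(-5, Mul(Rational(4, 9), E), Mul(Rational(4, 9), q)) (Function('r')(E, q) = Add(-5, Mul(Rational(1, 9), Mul(Add(6, -2), Add(q, E)))) = Add(-5, Mul(Rational(1, 9), Mul(4, Add(E, q)))) = Add(-5, Mul(Rational(1, 9), Add(Mul(4, E), Mul(4, q)))) = Add(-5, Add(Mul(Rational(4, 9), E), Mul(Rational(4, 9), q))) = Add(-5, Mul(Rational(4, 9), E), Mul(Rational(4, 9), q)))
Pow(Add(-59, Function('B')(Function('r')(-5, -5))), 2) = Pow(Add(-59, Add(-5, Mul(Rational(4, 9), -5), Mul(Rational(4, 9), -5))), 2) = Pow(Add(-59, Add(-5, Rational(-20, 9), Rational(-20, 9))), 2) = Pow(Add(-59, Rational(-85, 9)), 2) = Pow(Rational(-616, 9), 2) = Rational(379456, 81)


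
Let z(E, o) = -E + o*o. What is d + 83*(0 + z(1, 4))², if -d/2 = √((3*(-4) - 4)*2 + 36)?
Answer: 18671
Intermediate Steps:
z(E, o) = o² - E (z(E, o) = -E + o² = o² - E)
d = -4 (d = -2*√((3*(-4) - 4)*2 + 36) = -2*√((-12 - 4)*2 + 36) = -2*√(-16*2 + 36) = -2*√(-32 + 36) = -2*√4 = -2*2 = -4)
d + 83*(0 + z(1, 4))² = -4 + 83*(0 + (4² - 1*1))² = -4 + 83*(0 + (16 - 1))² = -4 + 83*(0 + 15)² = -4 + 83*15² = -4 + 83*225 = -4 + 18675 = 18671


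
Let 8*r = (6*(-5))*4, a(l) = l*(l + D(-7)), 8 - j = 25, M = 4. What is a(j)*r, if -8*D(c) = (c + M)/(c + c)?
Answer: -486285/112 ≈ -4341.8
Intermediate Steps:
D(c) = -(4 + c)/(16*c) (D(c) = -(c + 4)/(8*(c + c)) = -(4 + c)/(8*(2*c)) = -(4 + c)*1/(2*c)/8 = -(4 + c)/(16*c))
j = -17 (j = 8 - 1*25 = 8 - 25 = -17)
a(l) = l*(-3/112 + l) (a(l) = l*(l + (1/16)*(-4 - 1*(-7))/(-7)) = l*(l + (1/16)*(-⅐)*(-4 + 7)) = l*(l + (1/16)*(-⅐)*3) = l*(l - 3/112) = l*(-3/112 + l))
r = -15 (r = ((6*(-5))*4)/8 = (-30*4)/8 = (⅛)*(-120) = -15)
a(j)*r = ((1/112)*(-17)*(-3 + 112*(-17)))*(-15) = ((1/112)*(-17)*(-3 - 1904))*(-15) = ((1/112)*(-17)*(-1907))*(-15) = (32419/112)*(-15) = -486285/112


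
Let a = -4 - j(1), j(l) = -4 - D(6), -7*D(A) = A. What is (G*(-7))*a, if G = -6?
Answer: -36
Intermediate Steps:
D(A) = -A/7
j(l) = -22/7 (j(l) = -4 - (-1)*6/7 = -4 - 1*(-6/7) = -4 + 6/7 = -22/7)
a = -6/7 (a = -4 - 1*(-22/7) = -4 + 22/7 = -6/7 ≈ -0.85714)
(G*(-7))*a = -6*(-7)*(-6/7) = 42*(-6/7) = -36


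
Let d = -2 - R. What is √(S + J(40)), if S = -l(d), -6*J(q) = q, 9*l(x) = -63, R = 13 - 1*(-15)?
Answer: √3/3 ≈ 0.57735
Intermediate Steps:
R = 28 (R = 13 + 15 = 28)
d = -30 (d = -2 - 1*28 = -2 - 28 = -30)
l(x) = -7 (l(x) = (⅑)*(-63) = -7)
J(q) = -q/6
S = 7 (S = -1*(-7) = 7)
√(S + J(40)) = √(7 - ⅙*40) = √(7 - 20/3) = √(⅓) = √3/3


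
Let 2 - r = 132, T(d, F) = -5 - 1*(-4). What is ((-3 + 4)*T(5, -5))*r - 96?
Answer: 34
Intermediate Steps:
T(d, F) = -1 (T(d, F) = -5 + 4 = -1)
r = -130 (r = 2 - 1*132 = 2 - 132 = -130)
((-3 + 4)*T(5, -5))*r - 96 = ((-3 + 4)*(-1))*(-130) - 96 = (1*(-1))*(-130) - 96 = -1*(-130) - 96 = 130 - 96 = 34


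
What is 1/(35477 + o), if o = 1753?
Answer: 1/37230 ≈ 2.6860e-5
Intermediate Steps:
1/(35477 + o) = 1/(35477 + 1753) = 1/37230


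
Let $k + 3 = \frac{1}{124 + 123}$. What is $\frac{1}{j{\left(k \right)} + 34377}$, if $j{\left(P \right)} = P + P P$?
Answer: $\frac{61009}{2097671213} \approx 2.9084 \cdot 10^{-5}$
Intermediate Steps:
$k = - \frac{740}{247}$ ($k = -3 + \frac{1}{124 + 123} = -3 + \frac{1}{247} = - \frac{740}{247} \approx -2.996$)
$j{\left(P \right)} = P + P^{2}$
$\frac{1}{j{\left(k \right)} + 34377} = \frac{1}{- \frac{740 \left(1 - \frac{740}{247}\right)}{247} + 34377} = \frac{1}{\left(- \frac{740}{247}\right) \left(- \frac{493}{247}\right) + 34377} = \frac{1}{\frac{364820}{61009} + 34377} = \frac{1}{\frac{2097671213}{61009}} = \frac{61009}{2097671213}$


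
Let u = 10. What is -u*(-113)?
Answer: 1130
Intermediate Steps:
-u*(-113) = -1*10*(-113) = -10*(-113) = 1130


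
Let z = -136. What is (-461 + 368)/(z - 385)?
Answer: 93/521 ≈ 0.17850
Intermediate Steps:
(-461 + 368)/(z - 385) = (-461 + 368)/(-136 - 385) = -93/(-521) = -93*(-1/521) = 93/521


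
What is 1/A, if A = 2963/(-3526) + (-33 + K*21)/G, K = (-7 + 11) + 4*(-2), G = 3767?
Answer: -13282442/11574163 ≈ -1.1476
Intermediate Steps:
K = -4 (K = 4 - 8 = -4)
A = -11574163/13282442 (A = 2963/(-3526) + (-33 - 4*21)/3767 = 2963*(-1/3526) + (-33 - 84)*(1/3767) = -2963/3526 - 117*1/3767 = -2963/3526 - 117/3767 = -11574163/13282442 ≈ -0.87139)
1/A = 1/(-11574163/13282442) = -13282442/11574163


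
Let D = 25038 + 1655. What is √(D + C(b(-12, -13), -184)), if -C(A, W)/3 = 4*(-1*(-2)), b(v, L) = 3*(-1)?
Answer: √26669 ≈ 163.31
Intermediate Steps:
D = 26693
b(v, L) = -3
C(A, W) = -24 (C(A, W) = -12*(-1*(-2)) = -12*2 = -3*8 = -24)
√(D + C(b(-12, -13), -184)) = √(26693 - 24) = √26669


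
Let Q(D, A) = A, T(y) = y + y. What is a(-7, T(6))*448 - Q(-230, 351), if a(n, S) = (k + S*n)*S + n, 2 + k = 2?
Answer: -455071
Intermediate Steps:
k = 0 (k = -2 + 2 = 0)
T(y) = 2*y
a(n, S) = n + n*S**2 (a(n, S) = (0 + S*n)*S + n = (S*n)*S + n = n*S**2 + n = n + n*S**2)
a(-7, T(6))*448 - Q(-230, 351) = -7*(1 + (2*6)**2)*448 - 1*351 = -7*(1 + 12**2)*448 - 351 = -7*(1 + 144)*448 - 351 = -7*145*448 - 351 = -1015*448 - 351 = -454720 - 351 = -455071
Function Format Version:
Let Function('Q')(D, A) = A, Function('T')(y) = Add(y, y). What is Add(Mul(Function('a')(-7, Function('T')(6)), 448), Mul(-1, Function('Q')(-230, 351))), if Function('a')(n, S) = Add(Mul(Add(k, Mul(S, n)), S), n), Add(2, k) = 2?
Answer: -455071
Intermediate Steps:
k = 0 (k = Add(-2, 2) = 0)
Function('T')(y) = Mul(2, y)
Function('a')(n, S) = Add(n, Mul(n, Pow(S, 2))) (Function('a')(n, S) = Add(Mul(Add(0, Mul(S, n)), S), n) = Add(Mul(Mul(S, n), S), n) = Add(Mul(n, Pow(S, 2)), n) = Add(n, Mul(n, Pow(S, 2))))
Add(Mul(Function('a')(-7, Function('T')(6)), 448), Mul(-1, Function('Q')(-230, 351))) = Add(Mul(Mul(-7, Add(1, Pow(Mul(2, 6), 2))), 448), Mul(-1, 351)) = Add(Mul(Mul(-7, Add(1, Pow(12, 2))), 448), -351) = Add(Mul(Mul(-7, Add(1, 144)), 448), -351) = Add(Mul(Mul(-7, 145), 448), -351) = Add(Mul(-1015, 448), -351) = Add(-454720, -351) = -455071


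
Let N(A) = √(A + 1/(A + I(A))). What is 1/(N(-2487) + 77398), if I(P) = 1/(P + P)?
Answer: 957439497922/74103933025205023 - 3*I*√42285994470743857/74103933025205023 ≈ 1.292e-5 - 8.3249e-9*I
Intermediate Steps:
I(P) = 1/(2*P)
N(A) = √(A + 1/(A + 1/(2*A)))
1/(N(-2487) + 77398) = 1/(√(-2487*(3 + 2*(-2487)²)/(1 + 2*(-2487)²)) + 77398) = 1/(√(-2487*(3 + 2*6185169)/(1 + 2*6185169)) + 77398) = 1/(√(-2487*(3 + 12370338)/(1 + 12370338)) + 77398) = 1/(√(-2487*12370341/12370339) + 77398) = 1/(√(-2487*1/12370339*12370341) + 77398) = 1/(√(-30765038067/12370339) + 77398) = 1/(3*I*√42285994470743857/12370339 + 77398) = 1/(77398 + 3*I*√42285994470743857/12370339)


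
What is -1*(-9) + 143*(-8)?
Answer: -1135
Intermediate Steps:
-1*(-9) + 143*(-8) = 9 - 1144 = -1135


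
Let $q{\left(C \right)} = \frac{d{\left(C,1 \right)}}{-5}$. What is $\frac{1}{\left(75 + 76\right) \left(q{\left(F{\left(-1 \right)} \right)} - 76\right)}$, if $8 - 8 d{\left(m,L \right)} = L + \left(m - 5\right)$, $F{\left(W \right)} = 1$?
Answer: $- \frac{40}{460701} \approx -8.6824 \cdot 10^{-5}$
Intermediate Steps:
$d{\left(m,L \right)} = \frac{13}{8} - \frac{L}{8} - \frac{m}{8}$ ($d{\left(m,L \right)} = 1 - \frac{L + \left(m - 5\right)}{8} = 1 - \frac{L + \left(-5 + m\right)}{8} = 1 - \frac{-5 + L + m}{8} = 1 - \left(- \frac{5}{8} + \frac{L}{8} + \frac{m}{8}\right) = \frac{13}{8} - \frac{L}{8} - \frac{m}{8}$)
$q{\left(C \right)} = - \frac{3}{10} + \frac{C}{40}$ ($q{\left(C \right)} = \frac{\frac{13}{8} - \frac{1}{8} - \frac{C}{8}}{-5} = \left(\frac{13}{8} - \frac{1}{8} - \frac{C}{8}\right) \left(- \frac{1}{5}\right) = \left(\frac{3}{2} - \frac{C}{8}\right) \left(- \frac{1}{5}\right) = - \frac{3}{10} + \frac{C}{40}$)
$\frac{1}{\left(75 + 76\right) \left(q{\left(F{\left(-1 \right)} \right)} - 76\right)} = \frac{1}{\left(75 + 76\right) \left(\left(- \frac{3}{10} + \frac{1}{40} \cdot 1\right) - 76\right)} = \frac{1}{151 \left(\left(- \frac{3}{10} + \frac{1}{40}\right) - 76\right)} = \frac{1}{151 \left(- \frac{11}{40} - 76\right)} = \frac{1}{151 \left(- \frac{3051}{40}\right)} = \frac{1}{- \frac{460701}{40}} = - \frac{40}{460701}$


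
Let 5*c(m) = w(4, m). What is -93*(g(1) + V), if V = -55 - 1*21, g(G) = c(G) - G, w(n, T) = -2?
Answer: 35991/5 ≈ 7198.2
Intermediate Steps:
c(m) = -⅖ (c(m) = (⅕)*(-2) = -⅖)
g(G) = -⅖ - G
V = -76 (V = -55 - 21 = -76)
-93*(g(1) + V) = -93*((-⅖ - 1*1) - 76) = -93*((-⅖ - 1) - 76) = -93*(-7/5 - 76) = -93*(-387/5) = 35991/5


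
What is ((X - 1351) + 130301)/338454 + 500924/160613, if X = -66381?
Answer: 179589126293/54360112302 ≈ 3.3037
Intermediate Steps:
((X - 1351) + 130301)/338454 + 500924/160613 = ((-66381 - 1351) + 130301)/338454 + 500924/160613 = (-67732 + 130301)*(1/338454) + 500924*(1/160613) = 62569*(1/338454) + 500924/160613 = 62569/338454 + 500924/160613 = 179589126293/54360112302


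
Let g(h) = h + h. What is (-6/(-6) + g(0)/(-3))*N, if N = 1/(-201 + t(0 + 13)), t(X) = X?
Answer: -1/188 ≈ -0.0053191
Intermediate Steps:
g(h) = 2*h
N = -1/188 (N = 1/(-201 + (0 + 13)) = 1/(-201 + 13) = 1/(-188) = -1/188 ≈ -0.0053191)
(-6/(-6) + g(0)/(-3))*N = (-6/(-6) + (2*0)/(-3))*(-1/188) = (-6*(-⅙) + 0*(-⅓))*(-1/188) = (1 + 0)*(-1/188) = 1*(-1/188) = -1/188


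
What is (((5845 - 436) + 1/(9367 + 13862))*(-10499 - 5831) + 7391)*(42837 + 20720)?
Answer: -130394937860053997/23229 ≈ -5.6135e+12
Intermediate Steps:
(((5845 - 436) + 1/(9367 + 13862))*(-10499 - 5831) + 7391)*(42837 + 20720) = ((5409 + 1/23229)*(-16330) + 7391)*63557 = ((125645662/23229)*(-16330) + 7391)*63557 = (-2051793660460/23229 + 7391)*63557 = -2051621974921/23229*63557 = -130394937860053997/23229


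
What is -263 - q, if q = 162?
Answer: -425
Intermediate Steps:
-263 - q = -263 - 1*162 = -263 - 162 = -425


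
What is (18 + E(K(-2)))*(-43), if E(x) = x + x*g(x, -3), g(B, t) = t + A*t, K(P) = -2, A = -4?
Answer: 86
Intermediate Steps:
g(B, t) = -3*t (g(B, t) = t - 4*t = -3*t)
E(x) = 10*x (E(x) = x + x*(-3*(-3)) = x + x*9 = x + 9*x = 10*x)
(18 + E(K(-2)))*(-43) = (18 + 10*(-2))*(-43) = (18 - 20)*(-43) = -2*(-43) = 86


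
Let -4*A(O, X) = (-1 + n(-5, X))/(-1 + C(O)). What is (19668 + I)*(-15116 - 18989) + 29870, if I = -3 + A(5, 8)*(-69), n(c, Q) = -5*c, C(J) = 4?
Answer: -675351445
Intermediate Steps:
A(O, X) = -2 (A(O, X) = -(-1 - 5*(-5))/(4*(-1 + 4)) = -(-1 + 25)/(4*3) = -6/3 = -¼*8 = -2)
I = 135 (I = -3 - 2*(-69) = -3 + 138 = 135)
(19668 + I)*(-15116 - 18989) + 29870 = (19668 + 135)*(-15116 - 18989) + 29870 = 19803*(-34105) + 29870 = -675381315 + 29870 = -675351445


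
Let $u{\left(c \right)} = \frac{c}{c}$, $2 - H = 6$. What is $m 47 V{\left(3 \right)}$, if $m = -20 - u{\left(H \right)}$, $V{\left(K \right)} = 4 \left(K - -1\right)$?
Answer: $-15792$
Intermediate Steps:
$H = -4$ ($H = 2 - 6 = -4$)
$u{\left(c \right)} = 1$
$V{\left(K \right)} = 4 + 4 K$ ($V{\left(K \right)} = 4 \left(K + \left(-4 + 5\right)\right) = 4 \left(K + 1\right) = 4 \left(1 + K\right) = 4 + 4 K$)
$m = -21$ ($m = -20 - 1 = -21$)
$m 47 V{\left(3 \right)} = \left(-21\right) 47 \left(4 + 4 \cdot 3\right) = - 987 \left(4 + 12\right) = \left(-987\right) 16 = -15792$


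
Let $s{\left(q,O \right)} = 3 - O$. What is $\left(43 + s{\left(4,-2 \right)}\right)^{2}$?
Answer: $2304$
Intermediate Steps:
$\left(43 + s{\left(4,-2 \right)}\right)^{2} = \left(43 + \left(3 - -2\right)\right)^{2} = \left(43 + \left(3 + 2\right)\right)^{2} = \left(43 + 5\right)^{2} = 48^{2} = 2304$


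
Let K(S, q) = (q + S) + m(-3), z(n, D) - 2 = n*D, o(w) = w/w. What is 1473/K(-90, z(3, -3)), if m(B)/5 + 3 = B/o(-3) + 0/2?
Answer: -1473/127 ≈ -11.598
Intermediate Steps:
o(w) = 1
z(n, D) = 2 + D*n (z(n, D) = 2 + n*D = 2 + D*n)
m(B) = -15 + 5*B (m(B) = -15 + 5*(B/1 + 0/2) = -15 + 5*(B*1 + 0*(½)) = -15 + 5*(B + 0) = -15 + 5*B)
K(S, q) = -30 + S + q (K(S, q) = (q + S) + (-15 + 5*(-3)) = (S + q) + (-15 - 15) = (S + q) - 30 = -30 + S + q)
1473/K(-90, z(3, -3)) = 1473/(-30 - 90 + (2 - 3*3)) = 1473/(-30 - 90 + (2 - 9)) = 1473/(-30 - 90 - 7) = 1473/(-127) = 1473*(-1/127) = -1473/127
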